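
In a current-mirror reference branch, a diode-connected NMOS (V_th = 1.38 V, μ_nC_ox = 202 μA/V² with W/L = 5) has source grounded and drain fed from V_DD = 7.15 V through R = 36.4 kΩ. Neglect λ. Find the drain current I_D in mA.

I_D = 0.144 mA

With gate tied to drain, V_GS = V_DS ≥ V_GS − V_th, so the device is in saturation.
k_n = μ_nC_ox · (W/L) = 1.01 mA/V².
KCL at the drain: ½ k_n (V_GS − V_th)² = (V_DD − V_GS)/R.
Let x = V_GS − 1.38. Then 18.4 x² + x − 5.77 = 0, giving x = 0.534 V (positive root), so V_GS = 1.91 V.
I_D = (V_DD − V_GS)/R = (7.15 − 1.91) / 36.4 = 0.144 mA.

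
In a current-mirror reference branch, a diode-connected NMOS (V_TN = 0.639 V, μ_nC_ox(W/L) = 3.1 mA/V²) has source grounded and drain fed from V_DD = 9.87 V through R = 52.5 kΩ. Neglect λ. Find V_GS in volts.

With gate tied to drain, V_GS = V_DS ≥ V_GS − V_TN, so the device is in saturation.
KCL at the drain: ½ k_n (V_GS − V_TN)² = (V_DD − V_GS)/R.
Let x = V_GS − 0.639. Then 81.4 x² + x − 9.231 = 0, giving x = 0.331 V (positive root), so V_GS = 0.97 V.
I_D = (V_DD − V_GS)/R = (9.87 − 0.97) / 52.5 = 0.17 mA.

V_GS = 0.970 V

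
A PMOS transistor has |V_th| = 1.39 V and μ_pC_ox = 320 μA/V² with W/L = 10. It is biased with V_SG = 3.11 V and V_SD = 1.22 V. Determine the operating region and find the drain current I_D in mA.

k_p = μ_pC_ox · (W/L) = 3.2 mA/V².
V_ov = V_SG − |V_th| = 3.11 − 1.39 = 1.72 V.
Since V_SD = 1.22 V < V_ov = 1.72 V, the device is in the triode region.
I_D = k_p [V_ov · V_SD − ½ V_SD²] = 3.2 × [1.72 × 1.22 − 0.5 × 1.22²] = 4.33 mA.

Triode; I_D = 4.33 mA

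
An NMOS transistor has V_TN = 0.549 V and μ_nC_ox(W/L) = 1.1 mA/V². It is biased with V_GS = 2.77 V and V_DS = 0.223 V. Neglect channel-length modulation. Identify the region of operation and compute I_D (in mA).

Triode; I_D = 0.517 mA

V_ov = V_GS − V_TN = 2.77 − 0.549 = 2.22 V.
Since V_DS = 0.223 V < V_ov = 2.22 V, the device is in the triode region.
I_D = k_n [V_ov · V_DS − ½ V_DS²] = 1.1 × [2.22 × 0.223 − 0.5 × 0.223²] = 0.517 mA.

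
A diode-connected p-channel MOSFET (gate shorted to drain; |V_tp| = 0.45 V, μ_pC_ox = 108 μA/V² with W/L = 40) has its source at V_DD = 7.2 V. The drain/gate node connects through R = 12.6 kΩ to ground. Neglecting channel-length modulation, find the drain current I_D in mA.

With gate tied to drain, V_SG = V_SD ≥ V_SG − |V_tp|, so the device is in saturation.
k_p = μ_pC_ox · (W/L) = 4.32 mA/V².
KCL at the drain: ½ k_p (V_SG − |V_tp|)² = (V_DD − V_SG)/R.
Let x = V_SG − 0.45. Then 27.2 x² + x − 6.75 = 0, giving x = 0.48 V (positive root), so V_SG = 0.93 V.
I_D = (V_DD − V_SG)/R = (7.2 − 0.93) / 12.6 = 0.498 mA.

I_D = 0.498 mA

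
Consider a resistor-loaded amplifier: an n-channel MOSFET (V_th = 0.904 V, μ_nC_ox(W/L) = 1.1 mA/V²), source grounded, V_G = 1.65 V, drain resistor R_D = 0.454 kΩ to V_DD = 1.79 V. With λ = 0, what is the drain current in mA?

V_GS = V_G = 1.65 V, so V_ov = 1.65 − 0.904 = 0.746 V.
Assume saturation: I_D = ½ k_n V_ov² = 0.5 × 1.1 × 0.746² = 0.306 mA, giving V_DS = V_DD − I_D R_D = 1.79 − 0.306 × 0.454 = 1.65 V.
V_DS = 1.65 V ≥ V_ov = 0.746 V, confirming saturation.

I_D = 0.306 mA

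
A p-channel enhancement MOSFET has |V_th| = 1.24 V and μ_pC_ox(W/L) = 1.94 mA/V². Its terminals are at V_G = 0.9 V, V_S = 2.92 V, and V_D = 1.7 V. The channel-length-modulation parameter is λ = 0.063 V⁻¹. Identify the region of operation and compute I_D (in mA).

Saturation; I_D = 0.636 mA

V_SG = V_S − V_G = 2.92 − 0.9 = 2.02 V; V_SD = V_S − V_D = 2.92 − 1.7 = 1.22 V.
V_ov = V_SG − |V_th| = 2.02 − 1.24 = 0.78 V.
Since V_SD = 1.22 V ≥ V_ov = 0.78 V, the device is in saturation.
I_D = ½ k_p V_ov² (1 + λ V_SD) = 0.5 × 1.94 × 0.78² × (1 + 0.063 × 1.22) = 0.636 mA.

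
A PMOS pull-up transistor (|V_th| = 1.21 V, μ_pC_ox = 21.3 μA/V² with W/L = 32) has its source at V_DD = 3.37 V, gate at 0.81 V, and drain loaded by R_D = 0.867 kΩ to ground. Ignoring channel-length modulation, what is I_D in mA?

V_SG = V_DD − V_G = 3.37 − 0.81 = 2.56 V, so V_ov = 2.56 − 1.21 = 1.35 V.
k_p = μ_pC_ox · (W/L) = 0.6816 mA/V².
Assume saturation: I_D = ½ k_p V_ov² = 0.5 × 0.6816 × 1.35² = 0.621 mA, giving V_SD = V_DD − I_D R_D = 3.37 − 0.621 × 0.867 = 2.83 V.
V_SD = 2.83 V ≥ V_ov = 1.35 V, confirming saturation.

I_D = 0.621 mA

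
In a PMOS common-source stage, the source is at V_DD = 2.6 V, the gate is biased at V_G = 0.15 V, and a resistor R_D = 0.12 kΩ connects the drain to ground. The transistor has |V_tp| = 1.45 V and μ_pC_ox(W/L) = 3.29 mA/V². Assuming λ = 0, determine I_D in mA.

I_D = 1.65 mA

V_SG = V_DD − V_G = 2.6 − 0.15 = 2.45 V, so V_ov = 2.45 − 1.45 = 1 V.
Assume saturation: I_D = ½ k_p V_ov² = 0.5 × 3.29 × 1² = 1.65 mA, giving V_SD = V_DD − I_D R_D = 2.6 − 1.65 × 0.12 = 2.4 V.
V_SD = 2.4 V ≥ V_ov = 1 V, confirming saturation.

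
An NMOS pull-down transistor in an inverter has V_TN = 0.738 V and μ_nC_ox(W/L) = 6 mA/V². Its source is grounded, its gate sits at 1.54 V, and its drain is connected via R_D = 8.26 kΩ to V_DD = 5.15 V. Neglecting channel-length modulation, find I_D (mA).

V_GS = V_G = 1.54 V, so V_ov = 1.54 − 0.738 = 0.802 V.
Assume saturation: I_D = ½ k_n V_ov² = 0.5 × 6 × 0.802² = 1.93 mA, giving V_DS = V_DD − I_D R_D = 5.15 − 1.93 × 8.26 = -10.8 V.
But -10.8 V < V_ov = 0.802 V, so the device is actually in triode.
In triode I_D = k_n[V_ov V_DS − ½ V_DS²] and I_D = (V_DD − V_DS)/R_D. Equating: 24.8 V_DS² − 40.75 V_DS + 5.15 = 0, giving V_DS = 0.138 V (the root below V_ov).
I_D = (5.15 − 0.138) / 8.26 = 0.607 mA.

I_D = 0.607 mA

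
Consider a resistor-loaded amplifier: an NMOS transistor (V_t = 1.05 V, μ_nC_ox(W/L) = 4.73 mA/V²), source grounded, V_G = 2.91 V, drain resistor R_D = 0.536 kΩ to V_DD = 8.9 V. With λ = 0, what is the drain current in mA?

V_GS = V_G = 2.91 V, so V_ov = 2.91 − 1.05 = 1.86 V.
Assume saturation: I_D = ½ k_n V_ov² = 0.5 × 4.73 × 1.86² = 8.18 mA, giving V_DS = V_DD − I_D R_D = 8.9 − 8.18 × 0.536 = 4.51 V.
V_DS = 4.51 V ≥ V_ov = 1.86 V, confirming saturation.

I_D = 8.18 mA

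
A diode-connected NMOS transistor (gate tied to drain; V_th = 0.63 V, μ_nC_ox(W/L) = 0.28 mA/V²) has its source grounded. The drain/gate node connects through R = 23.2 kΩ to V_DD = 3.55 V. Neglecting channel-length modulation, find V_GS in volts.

V_GS = 1.44 V

With gate tied to drain, V_GS = V_DS ≥ V_GS − V_th, so the device is in saturation.
KCL at the drain: ½ k_n (V_GS − V_th)² = (V_DD − V_GS)/R.
Let x = V_GS − 0.63. Then 3.25 x² + x − 2.92 = 0, giving x = 0.807 V (positive root), so V_GS = 1.44 V.
I_D = (V_DD − V_GS)/R = (3.55 − 1.44) / 23.2 = 0.0911 mA.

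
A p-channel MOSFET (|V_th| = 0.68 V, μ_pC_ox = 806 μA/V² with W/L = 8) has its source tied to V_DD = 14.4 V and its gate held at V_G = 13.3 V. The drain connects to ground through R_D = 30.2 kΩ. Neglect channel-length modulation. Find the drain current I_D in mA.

I_D = 0.469 mA

V_SG = V_DD − V_G = 14.4 − 13.3 = 1.1 V, so V_ov = 1.1 − 0.68 = 0.42 V.
k_p = μ_pC_ox · (W/L) = 6.448 mA/V².
Assume saturation: I_D = ½ k_p V_ov² = 0.5 × 6.448 × 0.42² = 0.569 mA, giving V_SD = V_DD − I_D R_D = 14.4 − 0.569 × 30.2 = -2.78 V.
But -2.78 V < V_ov = 0.42 V, so the device is actually in triode.
In triode I_D = k_p[V_ov V_SD − ½ V_SD²] and I_D = (V_DD − V_SD)/R_D. Equating: 97.4 V_SD² − 82.79 V_SD + 14.4 = 0, giving V_SD = 0.244 V (the root below V_ov).
I_D = (14.4 − 0.244) / 30.2 = 0.469 mA.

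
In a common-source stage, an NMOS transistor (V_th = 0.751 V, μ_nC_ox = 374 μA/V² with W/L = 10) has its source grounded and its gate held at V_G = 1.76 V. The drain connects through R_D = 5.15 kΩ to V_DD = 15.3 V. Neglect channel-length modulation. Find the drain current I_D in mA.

I_D = 1.90 mA

V_GS = V_G = 1.76 V, so V_ov = 1.76 − 0.751 = 1.01 V.
k_n = μ_nC_ox · (W/L) = 3.74 mA/V².
Assume saturation: I_D = ½ k_n V_ov² = 0.5 × 3.74 × 1.01² = 1.9 mA, giving V_DS = V_DD − I_D R_D = 15.3 − 1.9 × 5.15 = 5.5 V.
V_DS = 5.5 V ≥ V_ov = 1.01 V, confirming saturation.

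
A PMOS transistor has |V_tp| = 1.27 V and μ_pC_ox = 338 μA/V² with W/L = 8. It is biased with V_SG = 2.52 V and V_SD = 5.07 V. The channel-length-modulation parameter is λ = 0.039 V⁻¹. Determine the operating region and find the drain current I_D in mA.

Saturation; I_D = 2.53 mA

k_p = μ_pC_ox · (W/L) = 2.704 mA/V².
V_ov = V_SG − |V_tp| = 2.52 − 1.27 = 1.25 V.
Since V_SD = 5.07 V ≥ V_ov = 1.25 V, the device is in saturation.
I_D = ½ k_p V_ov² (1 + λ V_SD) = 0.5 × 2.704 × 1.25² × (1 + 0.039 × 5.07) = 2.53 mA.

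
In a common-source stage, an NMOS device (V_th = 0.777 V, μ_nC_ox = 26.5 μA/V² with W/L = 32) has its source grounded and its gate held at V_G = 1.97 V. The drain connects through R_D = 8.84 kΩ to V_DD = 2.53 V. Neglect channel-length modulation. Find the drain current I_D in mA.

V_GS = V_G = 1.97 V, so V_ov = 1.97 − 0.777 = 1.19 V.
k_n = μ_nC_ox · (W/L) = 0.848 mA/V².
Assume saturation: I_D = ½ k_n V_ov² = 0.5 × 0.848 × 1.19² = 0.603 mA, giving V_DS = V_DD − I_D R_D = 2.53 − 0.603 × 8.84 = -2.8 V.
But -2.8 V < V_ov = 1.19 V, so the device is actually in triode.
In triode I_D = k_n[V_ov V_DS − ½ V_DS²] and I_D = (V_DD − V_DS)/R_D. Equating: 3.75 V_DS² − 9.943 V_DS + 2.53 = 0, giving V_DS = 0.285 V (the root below V_ov).
I_D = (2.53 − 0.285) / 8.84 = 0.254 mA.

I_D = 0.254 mA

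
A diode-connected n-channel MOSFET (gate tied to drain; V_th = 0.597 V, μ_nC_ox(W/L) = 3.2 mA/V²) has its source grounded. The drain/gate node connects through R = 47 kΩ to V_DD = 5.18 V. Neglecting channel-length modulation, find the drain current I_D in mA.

I_D = 0.0924 mA

With gate tied to drain, V_GS = V_DS ≥ V_GS − V_th, so the device is in saturation.
KCL at the drain: ½ k_n (V_GS − V_th)² = (V_DD − V_GS)/R.
Let x = V_GS − 0.597. Then 75.2 x² + x − 4.583 = 0, giving x = 0.24 V (positive root), so V_GS = 0.837 V.
I_D = (V_DD − V_GS)/R = (5.18 − 0.837) / 47 = 0.0924 mA.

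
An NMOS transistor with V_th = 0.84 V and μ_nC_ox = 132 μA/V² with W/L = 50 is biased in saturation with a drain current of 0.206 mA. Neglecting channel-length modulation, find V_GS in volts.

k_n = μ_nC_ox · (W/L) = 6.6 mA/V².
In saturation I_D = ½ k_n (V_GS − V_th)², so V_GS − V_th = √(2 I_D / k_n) = √(2 × 0.206 / 6.6) = 0.25 V.
V_GS = 0.84 + 0.25 = 1.09 V.

V_GS = 1.09 V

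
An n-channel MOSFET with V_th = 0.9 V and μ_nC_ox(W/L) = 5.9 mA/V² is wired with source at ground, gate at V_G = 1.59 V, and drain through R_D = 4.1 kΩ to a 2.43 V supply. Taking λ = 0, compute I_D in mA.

I_D = 0.555 mA

V_GS = V_G = 1.59 V, so V_ov = 1.59 − 0.9 = 0.69 V.
Assume saturation: I_D = ½ k_n V_ov² = 0.5 × 5.9 × 0.69² = 1.4 mA, giving V_DS = V_DD − I_D R_D = 2.43 − 1.4 × 4.1 = -3.33 V.
But -3.33 V < V_ov = 0.69 V, so the device is actually in triode.
In triode I_D = k_n[V_ov V_DS − ½ V_DS²] and I_D = (V_DD − V_DS)/R_D. Equating: 12.1 V_DS² − 17.69 V_DS + 2.43 = 0, giving V_DS = 0.153 V (the root below V_ov).
I_D = (2.43 − 0.153) / 4.1 = 0.555 mA.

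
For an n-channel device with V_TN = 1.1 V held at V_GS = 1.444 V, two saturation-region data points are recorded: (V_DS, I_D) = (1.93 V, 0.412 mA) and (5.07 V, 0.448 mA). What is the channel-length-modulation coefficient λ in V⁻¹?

λ = 0.0294 V⁻¹

With V_GS fixed, I_D ∝ (1 + λ V_DS) in saturation, so I_D2/I_D1 = (1 + λ V_DS2)/(1 + λ V_DS1).
0.448/0.412 = 1.087 = (1 + 5.07 λ)/(1 + 1.93 λ).
Solving: λ (I_D1 V_DS2 − I_D2 V_DS1) = I_D2 − I_D1, so λ = (0.448 − 0.412) / (0.412 × 5.07 − 0.448 × 1.93) = 0.036 / 1.22 = 0.0294 V⁻¹.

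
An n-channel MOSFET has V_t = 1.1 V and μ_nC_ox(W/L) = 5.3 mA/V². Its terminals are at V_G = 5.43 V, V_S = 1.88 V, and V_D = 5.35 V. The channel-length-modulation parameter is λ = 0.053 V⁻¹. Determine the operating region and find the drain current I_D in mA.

Saturation; I_D = 18.8 mA

V_GS = V_G − V_S = 5.43 − 1.88 = 3.55 V; V_DS = V_D − V_S = 5.35 − 1.88 = 3.47 V.
V_ov = V_GS − V_t = 3.55 − 1.1 = 2.45 V.
Since V_DS = 3.47 V ≥ V_ov = 2.45 V, the device is in saturation.
I_D = ½ k_n V_ov² (1 + λ V_DS) = 0.5 × 5.3 × 2.45² × (1 + 0.053 × 3.47) = 18.8 mA.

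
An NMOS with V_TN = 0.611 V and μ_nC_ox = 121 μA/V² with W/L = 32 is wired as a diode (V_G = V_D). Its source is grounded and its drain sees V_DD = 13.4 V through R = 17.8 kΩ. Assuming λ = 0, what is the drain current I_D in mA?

With gate tied to drain, V_GS = V_DS ≥ V_GS − V_TN, so the device is in saturation.
k_n = μ_nC_ox · (W/L) = 3.872 mA/V².
KCL at the drain: ½ k_n (V_GS − V_TN)² = (V_DD − V_GS)/R.
Let x = V_GS − 0.611. Then 34.5 x² + x − 12.79 = 0, giving x = 0.595 V (positive root), so V_GS = 1.21 V.
I_D = (V_DD − V_GS)/R = (13.4 − 1.21) / 17.8 = 0.685 mA.

I_D = 0.685 mA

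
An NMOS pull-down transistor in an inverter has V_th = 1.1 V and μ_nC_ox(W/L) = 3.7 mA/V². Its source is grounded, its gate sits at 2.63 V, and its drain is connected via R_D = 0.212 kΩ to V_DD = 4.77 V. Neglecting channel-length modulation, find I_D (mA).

I_D = 4.33 mA

V_GS = V_G = 2.63 V, so V_ov = 2.63 − 1.1 = 1.53 V.
Assume saturation: I_D = ½ k_n V_ov² = 0.5 × 3.7 × 1.53² = 4.33 mA, giving V_DS = V_DD − I_D R_D = 4.77 − 4.33 × 0.212 = 3.85 V.
V_DS = 3.85 V ≥ V_ov = 1.53 V, confirming saturation.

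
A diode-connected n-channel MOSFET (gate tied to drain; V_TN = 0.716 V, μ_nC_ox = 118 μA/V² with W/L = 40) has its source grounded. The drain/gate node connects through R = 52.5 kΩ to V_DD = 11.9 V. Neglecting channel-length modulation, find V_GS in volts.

V_GS = 1.01 V

With gate tied to drain, V_GS = V_DS ≥ V_GS − V_TN, so the device is in saturation.
k_n = μ_nC_ox · (W/L) = 4.72 mA/V².
KCL at the drain: ½ k_n (V_GS − V_TN)² = (V_DD − V_GS)/R.
Let x = V_GS − 0.716. Then 124 x² + x − 11.18 = 0, giving x = 0.296 V (positive root), so V_GS = 1.01 V.
I_D = (V_DD − V_GS)/R = (11.9 − 1.01) / 52.5 = 0.207 mA.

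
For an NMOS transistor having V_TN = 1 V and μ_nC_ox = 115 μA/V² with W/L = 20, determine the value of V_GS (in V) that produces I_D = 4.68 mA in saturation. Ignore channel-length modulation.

V_GS = 3.02 V

k_n = μ_nC_ox · (W/L) = 2.3 mA/V².
In saturation I_D = ½ k_n (V_GS − V_TN)², so V_GS − V_TN = √(2 I_D / k_n) = √(2 × 4.68 / 2.3) = 2.02 V.
V_GS = 1 + 2.02 = 3.02 V.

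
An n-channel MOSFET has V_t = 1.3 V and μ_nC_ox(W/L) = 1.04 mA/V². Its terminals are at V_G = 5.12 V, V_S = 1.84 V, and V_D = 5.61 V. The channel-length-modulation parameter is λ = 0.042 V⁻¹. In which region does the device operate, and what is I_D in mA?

Saturation; I_D = 2.36 mA

V_GS = V_G − V_S = 5.12 − 1.84 = 3.28 V; V_DS = V_D − V_S = 5.61 − 1.84 = 3.77 V.
V_ov = V_GS − V_t = 3.28 − 1.3 = 1.98 V.
Since V_DS = 3.77 V ≥ V_ov = 1.98 V, the device is in saturation.
I_D = ½ k_n V_ov² (1 + λ V_DS) = 0.5 × 1.04 × 1.98² × (1 + 0.042 × 3.77) = 2.36 mA.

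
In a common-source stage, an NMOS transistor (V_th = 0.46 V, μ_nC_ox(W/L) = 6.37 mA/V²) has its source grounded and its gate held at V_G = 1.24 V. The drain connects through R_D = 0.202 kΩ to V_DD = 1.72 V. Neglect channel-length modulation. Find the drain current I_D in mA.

I_D = 1.94 mA

V_GS = V_G = 1.24 V, so V_ov = 1.24 − 0.46 = 0.78 V.
Assume saturation: I_D = ½ k_n V_ov² = 0.5 × 6.37 × 0.78² = 1.94 mA, giving V_DS = V_DD − I_D R_D = 1.72 − 1.94 × 0.202 = 1.33 V.
V_DS = 1.33 V ≥ V_ov = 0.78 V, confirming saturation.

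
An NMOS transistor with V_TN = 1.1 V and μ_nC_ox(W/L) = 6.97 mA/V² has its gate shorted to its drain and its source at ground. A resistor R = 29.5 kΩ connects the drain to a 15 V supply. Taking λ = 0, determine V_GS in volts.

With gate tied to drain, V_GS = V_DS ≥ V_GS − V_TN, so the device is in saturation.
KCL at the drain: ½ k_n (V_GS − V_TN)² = (V_DD − V_GS)/R.
Let x = V_GS − 1.1. Then 103 x² + x − 13.9 = 0, giving x = 0.363 V (positive root), so V_GS = 1.46 V.
I_D = (V_DD − V_GS)/R = (15 − 1.46) / 29.5 = 0.459 mA.

V_GS = 1.46 V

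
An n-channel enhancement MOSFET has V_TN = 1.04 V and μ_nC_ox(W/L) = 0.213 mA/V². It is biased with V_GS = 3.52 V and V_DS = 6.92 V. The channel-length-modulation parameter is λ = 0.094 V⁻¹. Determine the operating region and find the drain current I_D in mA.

V_ov = V_GS − V_TN = 3.52 − 1.04 = 2.48 V.
Since V_DS = 6.92 V ≥ V_ov = 2.48 V, the device is in saturation.
I_D = ½ k_n V_ov² (1 + λ V_DS) = 0.5 × 0.213 × 2.48² × (1 + 0.094 × 6.92) = 1.08 mA.

Saturation; I_D = 1.08 mA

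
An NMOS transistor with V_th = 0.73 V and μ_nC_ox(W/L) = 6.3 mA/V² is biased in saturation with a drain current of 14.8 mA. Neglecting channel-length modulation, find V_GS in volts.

In saturation I_D = ½ k_n (V_GS − V_th)², so V_GS − V_th = √(2 I_D / k_n) = √(2 × 14.8 / 6.3) = 2.17 V.
V_GS = 0.73 + 2.17 = 2.9 V.

V_GS = 2.90 V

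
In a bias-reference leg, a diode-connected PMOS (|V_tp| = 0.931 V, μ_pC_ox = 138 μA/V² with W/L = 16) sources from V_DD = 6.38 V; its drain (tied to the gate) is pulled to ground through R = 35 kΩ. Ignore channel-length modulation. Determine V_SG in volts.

V_SG = 1.29 V

With gate tied to drain, V_SG = V_SD ≥ V_SG − |V_tp|, so the device is in saturation.
k_p = μ_pC_ox · (W/L) = 2.208 mA/V².
KCL at the drain: ½ k_p (V_SG − |V_tp|)² = (V_DD − V_SG)/R.
Let x = V_SG − 0.931. Then 38.6 x² + x − 5.449 = 0, giving x = 0.363 V (positive root), so V_SG = 1.29 V.
I_D = (V_DD − V_SG)/R = (6.38 − 1.29) / 35 = 0.145 mA.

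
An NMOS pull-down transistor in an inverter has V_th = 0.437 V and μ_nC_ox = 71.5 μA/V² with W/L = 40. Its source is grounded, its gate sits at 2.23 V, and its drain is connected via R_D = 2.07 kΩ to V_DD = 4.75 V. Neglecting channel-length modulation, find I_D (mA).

V_GS = V_G = 2.23 V, so V_ov = 2.23 − 0.437 = 1.79 V.
k_n = μ_nC_ox · (W/L) = 2.86 mA/V².
Assume saturation: I_D = ½ k_n V_ov² = 0.5 × 2.86 × 1.79² = 4.6 mA, giving V_DS = V_DD − I_D R_D = 4.75 − 4.6 × 2.07 = -4.77 V.
But -4.77 V < V_ov = 1.79 V, so the device is actually in triode.
In triode I_D = k_n[V_ov V_DS − ½ V_DS²] and I_D = (V_DD − V_DS)/R_D. Equating: 2.96 V_DS² − 11.61 V_DS + 4.75 = 0, giving V_DS = 0.464 V (the root below V_ov).
I_D = (4.75 − 0.464) / 2.07 = 2.07 mA.

I_D = 2.07 mA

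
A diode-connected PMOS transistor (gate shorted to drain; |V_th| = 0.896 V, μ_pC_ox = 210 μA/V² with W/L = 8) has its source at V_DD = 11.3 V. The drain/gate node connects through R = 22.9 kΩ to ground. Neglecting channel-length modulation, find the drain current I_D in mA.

I_D = 0.423 mA

With gate tied to drain, V_SG = V_SD ≥ V_SG − |V_th|, so the device is in saturation.
k_p = μ_pC_ox · (W/L) = 1.68 mA/V².
KCL at the drain: ½ k_p (V_SG − |V_th|)² = (V_DD − V_SG)/R.
Let x = V_SG − 0.896. Then 19.2 x² + x − 10.4 = 0, giving x = 0.71 V (positive root), so V_SG = 1.61 V.
I_D = (V_DD − V_SG)/R = (11.3 − 1.61) / 22.9 = 0.423 mA.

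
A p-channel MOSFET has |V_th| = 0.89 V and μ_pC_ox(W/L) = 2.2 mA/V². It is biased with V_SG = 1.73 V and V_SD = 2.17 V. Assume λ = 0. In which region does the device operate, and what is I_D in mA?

Saturation; I_D = 0.776 mA

V_ov = V_SG − |V_th| = 1.73 − 0.89 = 0.84 V.
Since V_SD = 2.17 V ≥ V_ov = 0.84 V, the device is in saturation.
I_D = ½ k_p V_ov² = 0.5 × 2.2 × 0.84² = 0.776 mA.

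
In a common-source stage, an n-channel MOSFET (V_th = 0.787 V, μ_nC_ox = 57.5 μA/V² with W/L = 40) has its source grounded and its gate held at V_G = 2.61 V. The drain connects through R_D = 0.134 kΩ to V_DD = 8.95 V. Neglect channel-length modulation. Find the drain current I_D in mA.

V_GS = V_G = 2.61 V, so V_ov = 2.61 − 0.787 = 1.82 V.
k_n = μ_nC_ox · (W/L) = 2.3 mA/V².
Assume saturation: I_D = ½ k_n V_ov² = 0.5 × 2.3 × 1.82² = 3.82 mA, giving V_DS = V_DD − I_D R_D = 8.95 − 3.82 × 0.134 = 8.44 V.
V_DS = 8.44 V ≥ V_ov = 1.82 V, confirming saturation.

I_D = 3.82 mA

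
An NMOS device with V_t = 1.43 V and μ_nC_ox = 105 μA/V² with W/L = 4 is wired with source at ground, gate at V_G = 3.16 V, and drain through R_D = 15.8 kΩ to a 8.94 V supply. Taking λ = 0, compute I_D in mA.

I_D = 0.505 mA

V_GS = V_G = 3.16 V, so V_ov = 3.16 − 1.43 = 1.73 V.
k_n = μ_nC_ox · (W/L) = 0.42 mA/V².
Assume saturation: I_D = ½ k_n V_ov² = 0.5 × 0.42 × 1.73² = 0.629 mA, giving V_DS = V_DD − I_D R_D = 8.94 − 0.629 × 15.8 = -0.99 V.
But -0.99 V < V_ov = 1.73 V, so the device is actually in triode.
In triode I_D = k_n[V_ov V_DS − ½ V_DS²] and I_D = (V_DD − V_DS)/R_D. Equating: 3.32 V_DS² − 12.48 V_DS + 8.94 = 0, giving V_DS = 0.963 V (the root below V_ov).
I_D = (8.94 − 0.963) / 15.8 = 0.505 mA.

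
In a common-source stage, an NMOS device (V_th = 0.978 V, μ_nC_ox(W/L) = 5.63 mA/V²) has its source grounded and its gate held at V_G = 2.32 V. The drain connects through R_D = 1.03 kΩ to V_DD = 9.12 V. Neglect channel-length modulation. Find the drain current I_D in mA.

I_D = 5.07 mA

V_GS = V_G = 2.32 V, so V_ov = 2.32 − 0.978 = 1.34 V.
Assume saturation: I_D = ½ k_n V_ov² = 0.5 × 5.63 × 1.34² = 5.07 mA, giving V_DS = V_DD − I_D R_D = 9.12 − 5.07 × 1.03 = 3.9 V.
V_DS = 3.9 V ≥ V_ov = 1.34 V, confirming saturation.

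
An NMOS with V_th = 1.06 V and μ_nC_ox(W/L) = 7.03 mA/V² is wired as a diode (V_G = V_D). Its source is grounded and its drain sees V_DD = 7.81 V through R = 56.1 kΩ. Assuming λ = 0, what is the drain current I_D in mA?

With gate tied to drain, V_GS = V_DS ≥ V_GS − V_th, so the device is in saturation.
KCL at the drain: ½ k_n (V_GS − V_th)² = (V_DD − V_GS)/R.
Let x = V_GS − 1.06. Then 197 x² + x − 6.75 = 0, giving x = 0.182 V (positive root), so V_GS = 1.24 V.
I_D = (V_DD − V_GS)/R = (7.81 − 1.24) / 56.1 = 0.117 mA.

I_D = 0.117 mA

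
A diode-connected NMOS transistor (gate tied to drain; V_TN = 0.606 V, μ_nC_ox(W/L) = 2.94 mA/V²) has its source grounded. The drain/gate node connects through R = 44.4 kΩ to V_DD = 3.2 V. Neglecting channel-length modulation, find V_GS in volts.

With gate tied to drain, V_GS = V_DS ≥ V_GS − V_TN, so the device is in saturation.
KCL at the drain: ½ k_n (V_GS − V_TN)² = (V_DD − V_GS)/R.
Let x = V_GS − 0.606. Then 65.3 x² + x − 2.594 = 0, giving x = 0.192 V (positive root), so V_GS = 0.798 V.
I_D = (V_DD − V_GS)/R = (3.2 − 0.798) / 44.4 = 0.0541 mA.

V_GS = 0.798 V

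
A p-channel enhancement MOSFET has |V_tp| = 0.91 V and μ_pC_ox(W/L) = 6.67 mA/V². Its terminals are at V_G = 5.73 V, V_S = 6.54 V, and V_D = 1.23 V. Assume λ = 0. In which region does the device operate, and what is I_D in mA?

Cutoff; I_D = 0 mA

V_SG = V_S − V_G = 6.54 − 5.73 = 0.81 V; V_SD = V_S − V_D = 6.54 − 1.23 = 5.31 V.
V_SG = 0.81 V < |V_tp| = 0.91 V, so the transistor is in cutoff.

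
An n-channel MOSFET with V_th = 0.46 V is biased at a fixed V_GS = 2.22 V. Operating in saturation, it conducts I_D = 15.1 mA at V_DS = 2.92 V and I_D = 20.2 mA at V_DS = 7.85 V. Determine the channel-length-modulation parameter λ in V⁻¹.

λ = 0.0856 V⁻¹

With V_GS fixed, I_D ∝ (1 + λ V_DS) in saturation, so I_D2/I_D1 = (1 + λ V_DS2)/(1 + λ V_DS1).
20.2/15.1 = 1.338 = (1 + 7.85 λ)/(1 + 2.92 λ).
Solving: λ (I_D1 V_DS2 − I_D2 V_DS1) = I_D2 − I_D1, so λ = (20.2 − 15.1) / (15.1 × 7.85 − 20.2 × 2.92) = 5.1 / 59.6 = 0.0856 V⁻¹.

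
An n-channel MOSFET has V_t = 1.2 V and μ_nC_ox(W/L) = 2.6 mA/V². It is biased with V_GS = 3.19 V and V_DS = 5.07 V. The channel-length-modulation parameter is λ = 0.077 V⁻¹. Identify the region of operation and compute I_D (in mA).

Saturation; I_D = 7.16 mA

V_ov = V_GS − V_t = 3.19 − 1.2 = 1.99 V.
Since V_DS = 5.07 V ≥ V_ov = 1.99 V, the device is in saturation.
I_D = ½ k_n V_ov² (1 + λ V_DS) = 0.5 × 2.6 × 1.99² × (1 + 0.077 × 5.07) = 7.16 mA.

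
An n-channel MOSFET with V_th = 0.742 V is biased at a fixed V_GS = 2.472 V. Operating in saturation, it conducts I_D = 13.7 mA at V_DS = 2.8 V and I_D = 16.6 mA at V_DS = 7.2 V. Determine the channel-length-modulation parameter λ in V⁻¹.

With V_GS fixed, I_D ∝ (1 + λ V_DS) in saturation, so I_D2/I_D1 = (1 + λ V_DS2)/(1 + λ V_DS1).
16.6/13.7 = 1.212 = (1 + 7.2 λ)/(1 + 2.8 λ).
Solving: λ (I_D1 V_DS2 − I_D2 V_DS1) = I_D2 − I_D1, so λ = (16.6 − 13.7) / (13.7 × 7.2 − 16.6 × 2.8) = 2.9 / 52.2 = 0.0556 V⁻¹.

λ = 0.0556 V⁻¹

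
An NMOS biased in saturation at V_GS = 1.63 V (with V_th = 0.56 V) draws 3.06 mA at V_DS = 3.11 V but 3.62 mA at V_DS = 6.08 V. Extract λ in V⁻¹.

λ = 0.0762 V⁻¹

With V_GS fixed, I_D ∝ (1 + λ V_DS) in saturation, so I_D2/I_D1 = (1 + λ V_DS2)/(1 + λ V_DS1).
3.62/3.06 = 1.183 = (1 + 6.08 λ)/(1 + 3.11 λ).
Solving: λ (I_D1 V_DS2 − I_D2 V_DS1) = I_D2 − I_D1, so λ = (3.62 − 3.06) / (3.06 × 6.08 − 3.62 × 3.11) = 0.56 / 7.35 = 0.0762 V⁻¹.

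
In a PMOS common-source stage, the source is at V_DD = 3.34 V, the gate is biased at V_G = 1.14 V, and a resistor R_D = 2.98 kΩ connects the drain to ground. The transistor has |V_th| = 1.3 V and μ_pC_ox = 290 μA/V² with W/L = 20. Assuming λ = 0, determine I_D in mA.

I_D = 1.04 mA

V_SG = V_DD − V_G = 3.34 − 1.14 = 2.2 V, so V_ov = 2.2 − 1.3 = 0.9 V.
k_p = μ_pC_ox · (W/L) = 5.8 mA/V².
Assume saturation: I_D = ½ k_p V_ov² = 0.5 × 5.8 × 0.9² = 2.35 mA, giving V_SD = V_DD − I_D R_D = 3.34 − 2.35 × 2.98 = -3.66 V.
But -3.66 V < V_ov = 0.9 V, so the device is actually in triode.
In triode I_D = k_p[V_ov V_SD − ½ V_SD²] and I_D = (V_DD − V_SD)/R_D. Equating: 8.64 V_SD² − 16.56 V_SD + 3.34 = 0, giving V_SD = 0.229 V (the root below V_ov).
I_D = (3.34 − 0.229) / 2.98 = 1.04 mA.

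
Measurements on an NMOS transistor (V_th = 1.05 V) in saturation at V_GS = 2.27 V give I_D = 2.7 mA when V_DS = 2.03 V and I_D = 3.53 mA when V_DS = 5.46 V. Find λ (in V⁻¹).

λ = 0.110 V⁻¹

With V_GS fixed, I_D ∝ (1 + λ V_DS) in saturation, so I_D2/I_D1 = (1 + λ V_DS2)/(1 + λ V_DS1).
3.53/2.7 = 1.307 = (1 + 5.46 λ)/(1 + 2.03 λ).
Solving: λ (I_D1 V_DS2 − I_D2 V_DS1) = I_D2 − I_D1, so λ = (3.53 − 2.7) / (2.7 × 5.46 − 3.53 × 2.03) = 0.83 / 7.58 = 0.11 V⁻¹.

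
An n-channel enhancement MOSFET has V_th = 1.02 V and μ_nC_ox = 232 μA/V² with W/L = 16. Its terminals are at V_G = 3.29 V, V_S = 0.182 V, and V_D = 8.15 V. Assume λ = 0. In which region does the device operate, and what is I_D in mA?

Saturation; I_D = 8.09 mA

V_GS = V_G − V_S = 3.29 − 0.182 = 3.11 V; V_DS = V_D − V_S = 8.15 − 0.182 = 7.97 V.
k_n = μ_nC_ox · (W/L) = 3.712 mA/V².
V_ov = V_GS − V_th = 3.11 − 1.02 = 2.09 V.
Since V_DS = 7.97 V ≥ V_ov = 2.09 V, the device is in saturation.
I_D = ½ k_n V_ov² = 0.5 × 3.712 × 2.09² = 8.09 mA.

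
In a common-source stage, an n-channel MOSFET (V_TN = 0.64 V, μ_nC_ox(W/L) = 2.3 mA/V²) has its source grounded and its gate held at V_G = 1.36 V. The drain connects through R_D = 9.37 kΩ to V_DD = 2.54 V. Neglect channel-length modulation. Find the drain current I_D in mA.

I_D = 0.253 mA

V_GS = V_G = 1.36 V, so V_ov = 1.36 − 0.64 = 0.72 V.
Assume saturation: I_D = ½ k_n V_ov² = 0.5 × 2.3 × 0.72² = 0.596 mA, giving V_DS = V_DD − I_D R_D = 2.54 − 0.596 × 9.37 = -3.05 V.
But -3.05 V < V_ov = 0.72 V, so the device is actually in triode.
In triode I_D = k_n[V_ov V_DS − ½ V_DS²] and I_D = (V_DD − V_DS)/R_D. Equating: 10.8 V_DS² − 16.52 V_DS + 2.54 = 0, giving V_DS = 0.173 V (the root below V_ov).
I_D = (2.54 − 0.173) / 9.37 = 0.253 mA.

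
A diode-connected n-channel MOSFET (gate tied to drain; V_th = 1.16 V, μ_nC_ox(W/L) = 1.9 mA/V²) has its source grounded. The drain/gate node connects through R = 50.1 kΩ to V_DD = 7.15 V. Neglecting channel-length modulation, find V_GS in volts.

V_GS = 1.50 V

With gate tied to drain, V_GS = V_DS ≥ V_GS − V_th, so the device is in saturation.
KCL at the drain: ½ k_n (V_GS − V_th)² = (V_DD − V_GS)/R.
Let x = V_GS − 1.16. Then 47.6 x² + x − 5.99 = 0, giving x = 0.344 V (positive root), so V_GS = 1.5 V.
I_D = (V_DD − V_GS)/R = (7.15 − 1.5) / 50.1 = 0.113 mA.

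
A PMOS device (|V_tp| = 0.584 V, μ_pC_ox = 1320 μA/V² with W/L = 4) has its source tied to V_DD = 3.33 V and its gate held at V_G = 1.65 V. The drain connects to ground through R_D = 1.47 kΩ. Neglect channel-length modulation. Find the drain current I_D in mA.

I_D = 1.98 mA

V_SG = V_DD − V_G = 3.33 − 1.65 = 1.68 V, so V_ov = 1.68 − 0.584 = 1.1 V.
k_p = μ_pC_ox · (W/L) = 5.28 mA/V².
Assume saturation: I_D = ½ k_p V_ov² = 0.5 × 5.28 × 1.1² = 3.17 mA, giving V_SD = V_DD − I_D R_D = 3.33 − 3.17 × 1.47 = -1.33 V.
But -1.33 V < V_ov = 1.1 V, so the device is actually in triode.
In triode I_D = k_p[V_ov V_SD − ½ V_SD²] and I_D = (V_DD − V_SD)/R_D. Equating: 3.88 V_SD² − 9.507 V_SD + 3.33 = 0, giving V_SD = 0.423 V (the root below V_ov).
I_D = (3.33 − 0.423) / 1.47 = 1.98 mA.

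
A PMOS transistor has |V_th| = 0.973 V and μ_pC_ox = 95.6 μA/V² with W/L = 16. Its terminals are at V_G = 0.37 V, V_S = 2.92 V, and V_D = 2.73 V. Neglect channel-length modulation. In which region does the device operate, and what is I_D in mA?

Triode; I_D = 0.431 mA

V_SG = V_S − V_G = 2.92 − 0.37 = 2.55 V; V_SD = V_S − V_D = 2.92 − 2.73 = 0.19 V.
k_p = μ_pC_ox · (W/L) = 1.53 mA/V².
V_ov = V_SG − |V_th| = 2.55 − 0.973 = 1.58 V.
Since V_SD = 0.19 V < V_ov = 1.58 V, the device is in the triode region.
I_D = k_p [V_ov · V_SD − ½ V_SD²] = 1.53 × [1.58 × 0.19 − 0.5 × 0.19²] = 0.431 mA.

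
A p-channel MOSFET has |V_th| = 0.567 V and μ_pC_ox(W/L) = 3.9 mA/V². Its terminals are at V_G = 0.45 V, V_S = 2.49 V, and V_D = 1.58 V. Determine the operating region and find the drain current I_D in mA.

Triode; I_D = 3.61 mA

V_SG = V_S − V_G = 2.49 − 0.45 = 2.04 V; V_SD = V_S − V_D = 2.49 − 1.58 = 0.91 V.
V_ov = V_SG − |V_th| = 2.04 − 0.567 = 1.47 V.
Since V_SD = 0.91 V < V_ov = 1.47 V, the device is in the triode region.
I_D = k_p [V_ov · V_SD − ½ V_SD²] = 3.9 × [1.47 × 0.91 − 0.5 × 0.91²] = 3.61 mA.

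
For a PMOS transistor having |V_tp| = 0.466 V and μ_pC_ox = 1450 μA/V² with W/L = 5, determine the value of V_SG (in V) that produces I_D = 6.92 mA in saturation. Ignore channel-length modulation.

V_SG = 1.85 V

k_p = μ_pC_ox · (W/L) = 7.25 mA/V².
In saturation I_D = ½ k_p (V_SG − |V_tp|)², so V_SG − |V_tp| = √(2 I_D / k_p) = √(2 × 6.92 / 7.25) = 1.38 V.
V_SG = 0.466 + 1.38 = 1.85 V.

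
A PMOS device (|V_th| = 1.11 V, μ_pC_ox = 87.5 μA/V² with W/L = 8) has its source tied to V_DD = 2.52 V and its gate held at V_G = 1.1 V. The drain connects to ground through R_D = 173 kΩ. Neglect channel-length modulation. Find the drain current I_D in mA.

V_SG = V_DD − V_G = 2.52 − 1.1 = 1.42 V, so V_ov = 1.42 − 1.11 = 0.31 V.
k_p = μ_pC_ox · (W/L) = 0.7 mA/V².
Assume saturation: I_D = ½ k_p V_ov² = 0.5 × 0.7 × 0.31² = 0.0336 mA, giving V_SD = V_DD − I_D R_D = 2.52 − 0.0336 × 173 = -3.3 V.
But -3.3 V < V_ov = 0.31 V, so the device is actually in triode.
In triode I_D = k_p[V_ov V_SD − ½ V_SD²] and I_D = (V_DD − V_SD)/R_D. Equating: 60.5 V_SD² − 38.54 V_SD + 2.52 = 0, giving V_SD = 0.074 V (the root below V_ov).
I_D = (2.52 − 0.074) / 173 = 0.0141 mA.

I_D = 0.0141 mA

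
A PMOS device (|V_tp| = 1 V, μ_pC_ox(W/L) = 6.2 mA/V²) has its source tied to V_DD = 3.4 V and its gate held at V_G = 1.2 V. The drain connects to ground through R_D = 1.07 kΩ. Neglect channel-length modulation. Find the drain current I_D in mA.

I_D = 2.75 mA

V_SG = V_DD − V_G = 3.4 − 1.2 = 2.2 V, so V_ov = 2.2 − 1 = 1.2 V.
Assume saturation: I_D = ½ k_p V_ov² = 0.5 × 6.2 × 1.2² = 4.46 mA, giving V_SD = V_DD − I_D R_D = 3.4 − 4.46 × 1.07 = -1.38 V.
But -1.38 V < V_ov = 1.2 V, so the device is actually in triode.
In triode I_D = k_p[V_ov V_SD − ½ V_SD²] and I_D = (V_DD − V_SD)/R_D. Equating: 3.32 V_SD² − 8.961 V_SD + 3.4 = 0, giving V_SD = 0.457 V (the root below V_ov).
I_D = (3.4 − 0.457) / 1.07 = 2.75 mA.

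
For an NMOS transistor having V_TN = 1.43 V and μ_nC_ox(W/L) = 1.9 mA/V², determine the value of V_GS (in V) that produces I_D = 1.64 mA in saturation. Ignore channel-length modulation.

V_GS = 2.74 V

In saturation I_D = ½ k_n (V_GS − V_TN)², so V_GS − V_TN = √(2 I_D / k_n) = √(2 × 1.64 / 1.9) = 1.31 V.
V_GS = 1.43 + 1.31 = 2.74 V.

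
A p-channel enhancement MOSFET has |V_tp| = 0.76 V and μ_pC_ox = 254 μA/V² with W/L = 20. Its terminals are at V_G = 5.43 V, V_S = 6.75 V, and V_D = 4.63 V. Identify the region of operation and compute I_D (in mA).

Saturation; I_D = 0.797 mA

V_SG = V_S − V_G = 6.75 − 5.43 = 1.32 V; V_SD = V_S − V_D = 6.75 − 4.63 = 2.12 V.
k_p = μ_pC_ox · (W/L) = 5.08 mA/V².
V_ov = V_SG − |V_tp| = 1.32 − 0.76 = 0.56 V.
Since V_SD = 2.12 V ≥ V_ov = 0.56 V, the device is in saturation.
I_D = ½ k_p V_ov² = 0.5 × 5.08 × 0.56² = 0.797 mA.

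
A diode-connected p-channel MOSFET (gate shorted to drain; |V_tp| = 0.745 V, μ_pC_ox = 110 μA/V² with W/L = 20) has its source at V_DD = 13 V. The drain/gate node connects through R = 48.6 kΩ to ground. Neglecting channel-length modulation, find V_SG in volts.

V_SG = 1.21 V

With gate tied to drain, V_SG = V_SD ≥ V_SG − |V_tp|, so the device is in saturation.
k_p = μ_pC_ox · (W/L) = 2.2 mA/V².
KCL at the drain: ½ k_p (V_SG − |V_tp|)² = (V_DD − V_SG)/R.
Let x = V_SG − 0.745. Then 53.5 x² + x − 12.26 = 0, giving x = 0.47 V (positive root), so V_SG = 1.21 V.
I_D = (V_DD − V_SG)/R = (13 − 1.21) / 48.6 = 0.242 mA.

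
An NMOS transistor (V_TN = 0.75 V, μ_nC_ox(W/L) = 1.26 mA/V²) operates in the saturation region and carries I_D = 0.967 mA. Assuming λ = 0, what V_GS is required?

V_GS = 1.99 V

In saturation I_D = ½ k_n (V_GS − V_TN)², so V_GS − V_TN = √(2 I_D / k_n) = √(2 × 0.967 / 1.26) = 1.24 V.
V_GS = 0.75 + 1.24 = 1.99 V.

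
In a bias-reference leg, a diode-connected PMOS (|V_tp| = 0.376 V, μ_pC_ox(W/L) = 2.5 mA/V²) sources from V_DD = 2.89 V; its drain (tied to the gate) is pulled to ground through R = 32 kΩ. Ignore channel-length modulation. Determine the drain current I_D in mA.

I_D = 0.0711 mA

With gate tied to drain, V_SG = V_SD ≥ V_SG − |V_tp|, so the device is in saturation.
KCL at the drain: ½ k_p (V_SG − |V_tp|)² = (V_DD − V_SG)/R.
Let x = V_SG − 0.376. Then 40 x² + x − 2.514 = 0, giving x = 0.239 V (positive root), so V_SG = 0.615 V.
I_D = (V_DD − V_SG)/R = (2.89 − 0.615) / 32 = 0.0711 mA.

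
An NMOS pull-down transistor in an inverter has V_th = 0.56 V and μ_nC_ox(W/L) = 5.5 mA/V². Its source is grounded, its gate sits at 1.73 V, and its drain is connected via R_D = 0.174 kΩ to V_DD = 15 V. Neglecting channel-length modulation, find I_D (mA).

I_D = 3.76 mA

V_GS = V_G = 1.73 V, so V_ov = 1.73 − 0.56 = 1.17 V.
Assume saturation: I_D = ½ k_n V_ov² = 0.5 × 5.5 × 1.17² = 3.76 mA, giving V_DS = V_DD − I_D R_D = 15 − 3.76 × 0.174 = 14.3 V.
V_DS = 14.3 V ≥ V_ov = 1.17 V, confirming saturation.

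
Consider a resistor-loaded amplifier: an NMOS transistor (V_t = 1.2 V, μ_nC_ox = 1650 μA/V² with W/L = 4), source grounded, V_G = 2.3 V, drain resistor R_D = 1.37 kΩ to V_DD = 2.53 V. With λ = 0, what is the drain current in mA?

V_GS = V_G = 2.3 V, so V_ov = 2.3 − 1.2 = 1.1 V.
k_n = μ_nC_ox · (W/L) = 6.6 mA/V².
Assume saturation: I_D = ½ k_n V_ov² = 0.5 × 6.6 × 1.1² = 3.99 mA, giving V_DS = V_DD − I_D R_D = 2.53 − 3.99 × 1.37 = -2.94 V.
But -2.94 V < V_ov = 1.1 V, so the device is actually in triode.
In triode I_D = k_n[V_ov V_DS − ½ V_DS²] and I_D = (V_DD − V_DS)/R_D. Equating: 4.52 V_DS² − 10.95 V_DS + 2.53 = 0, giving V_DS = 0.259 V (the root below V_ov).
I_D = (2.53 − 0.259) / 1.37 = 1.66 mA.

I_D = 1.66 mA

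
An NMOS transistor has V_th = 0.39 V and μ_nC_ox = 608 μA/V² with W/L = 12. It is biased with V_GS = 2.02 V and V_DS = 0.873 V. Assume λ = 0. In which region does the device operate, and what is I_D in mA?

Triode; I_D = 7.60 mA

k_n = μ_nC_ox · (W/L) = 7.296 mA/V².
V_ov = V_GS − V_th = 2.02 − 0.39 = 1.63 V.
Since V_DS = 0.873 V < V_ov = 1.63 V, the device is in the triode region.
I_D = k_n [V_ov · V_DS − ½ V_DS²] = 7.296 × [1.63 × 0.873 − 0.5 × 0.873²] = 7.6 mA.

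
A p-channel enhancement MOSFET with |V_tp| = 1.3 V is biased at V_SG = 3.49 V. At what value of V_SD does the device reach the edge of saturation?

V_SD,sat = 2.19 V

The boundary between triode and saturation is V_SD = V_SG − |V_tp| = V_ov.
V_ov = 3.49 − 1.3 = 2.19 V.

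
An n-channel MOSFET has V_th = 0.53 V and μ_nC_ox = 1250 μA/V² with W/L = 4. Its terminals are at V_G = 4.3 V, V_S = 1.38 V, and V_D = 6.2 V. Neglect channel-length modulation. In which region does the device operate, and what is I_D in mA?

Saturation; I_D = 14.3 mA

V_GS = V_G − V_S = 4.3 − 1.38 = 2.92 V; V_DS = V_D − V_S = 6.2 − 1.38 = 4.82 V.
k_n = μ_nC_ox · (W/L) = 5 mA/V².
V_ov = V_GS − V_th = 2.92 − 0.53 = 2.39 V.
Since V_DS = 4.82 V ≥ V_ov = 2.39 V, the device is in saturation.
I_D = ½ k_n V_ov² = 0.5 × 5 × 2.39² = 14.3 mA.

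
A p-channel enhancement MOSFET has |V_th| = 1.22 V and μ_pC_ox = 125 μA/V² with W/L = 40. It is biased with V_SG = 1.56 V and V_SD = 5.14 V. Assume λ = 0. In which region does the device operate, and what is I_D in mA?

k_p = μ_pC_ox · (W/L) = 5 mA/V².
V_ov = V_SG − |V_th| = 1.56 − 1.22 = 0.34 V.
Since V_SD = 5.14 V ≥ V_ov = 0.34 V, the device is in saturation.
I_D = ½ k_p V_ov² = 0.5 × 5 × 0.34² = 0.289 mA.

Saturation; I_D = 0.289 mA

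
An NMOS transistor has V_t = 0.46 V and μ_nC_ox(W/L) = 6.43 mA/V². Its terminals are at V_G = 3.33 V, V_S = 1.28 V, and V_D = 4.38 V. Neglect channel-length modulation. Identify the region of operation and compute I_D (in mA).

Saturation; I_D = 8.13 mA

V_GS = V_G − V_S = 3.33 − 1.28 = 2.05 V; V_DS = V_D − V_S = 4.38 − 1.28 = 3.1 V.
V_ov = V_GS − V_t = 2.05 − 0.46 = 1.59 V.
Since V_DS = 3.1 V ≥ V_ov = 1.59 V, the device is in saturation.
I_D = ½ k_n V_ov² = 0.5 × 6.43 × 1.59² = 8.13 mA.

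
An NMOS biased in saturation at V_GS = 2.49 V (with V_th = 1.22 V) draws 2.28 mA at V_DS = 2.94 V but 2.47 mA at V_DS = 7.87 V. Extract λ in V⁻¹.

With V_GS fixed, I_D ∝ (1 + λ V_DS) in saturation, so I_D2/I_D1 = (1 + λ V_DS2)/(1 + λ V_DS1).
2.47/2.28 = 1.083 = (1 + 7.87 λ)/(1 + 2.94 λ).
Solving: λ (I_D1 V_DS2 − I_D2 V_DS1) = I_D2 − I_D1, so λ = (2.47 − 2.28) / (2.28 × 7.87 − 2.47 × 2.94) = 0.19 / 10.7 = 0.0178 V⁻¹.

λ = 0.0178 V⁻¹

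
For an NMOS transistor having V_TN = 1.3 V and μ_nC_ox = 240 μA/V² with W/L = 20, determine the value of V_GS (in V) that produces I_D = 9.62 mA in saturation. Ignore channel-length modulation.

k_n = μ_nC_ox · (W/L) = 4.8 mA/V².
In saturation I_D = ½ k_n (V_GS − V_TN)², so V_GS − V_TN = √(2 I_D / k_n) = √(2 × 9.62 / 4.8) = 2 V.
V_GS = 1.3 + 2 = 3.3 V.

V_GS = 3.30 V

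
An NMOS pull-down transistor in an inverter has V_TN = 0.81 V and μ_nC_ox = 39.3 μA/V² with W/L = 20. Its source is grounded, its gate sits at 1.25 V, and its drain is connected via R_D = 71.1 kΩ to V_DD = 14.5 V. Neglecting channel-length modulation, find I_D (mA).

V_GS = V_G = 1.25 V, so V_ov = 1.25 − 0.81 = 0.44 V.
k_n = μ_nC_ox · (W/L) = 0.786 mA/V².
Assume saturation: I_D = ½ k_n V_ov² = 0.5 × 0.786 × 0.44² = 0.0761 mA, giving V_DS = V_DD − I_D R_D = 14.5 − 0.0761 × 71.1 = 9.09 V.
V_DS = 9.09 V ≥ V_ov = 0.44 V, confirming saturation.

I_D = 0.0761 mA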